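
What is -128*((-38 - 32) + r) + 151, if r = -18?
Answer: 11415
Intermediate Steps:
-128*((-38 - 32) + r) + 151 = -128*((-38 - 32) - 18) + 151 = -128*(-70 - 18) + 151 = -128*(-88) + 151 = 11264 + 151 = 11415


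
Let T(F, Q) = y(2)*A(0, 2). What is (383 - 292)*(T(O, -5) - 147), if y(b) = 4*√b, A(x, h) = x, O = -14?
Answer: -13377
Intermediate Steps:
T(F, Q) = 0 (T(F, Q) = (4*√2)*0 = 0)
(383 - 292)*(T(O, -5) - 147) = (383 - 292)*(0 - 147) = 91*(-147) = -13377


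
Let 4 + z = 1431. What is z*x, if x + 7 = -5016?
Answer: -7167821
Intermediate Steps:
z = 1427 (z = -4 + 1431 = 1427)
x = -5023 (x = -7 - 5016 = -5023)
z*x = 1427*(-5023) = -7167821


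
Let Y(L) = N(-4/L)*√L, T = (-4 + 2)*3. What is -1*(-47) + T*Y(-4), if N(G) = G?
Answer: 47 - 12*I ≈ 47.0 - 12.0*I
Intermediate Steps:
T = -6 (T = -2*3 = -6)
Y(L) = -4/√L (Y(L) = (-4/L)*√L = -4/√L)
-1*(-47) + T*Y(-4) = -1*(-47) - (-24)/√(-4) = 47 - (-24)*(-I/2) = 47 - 12*I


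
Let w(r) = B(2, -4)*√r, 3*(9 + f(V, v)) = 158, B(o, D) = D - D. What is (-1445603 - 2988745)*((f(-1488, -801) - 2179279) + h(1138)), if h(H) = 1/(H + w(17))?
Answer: 5498524579821650/569 ≈ 9.6635e+12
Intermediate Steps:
B(o, D) = 0
f(V, v) = 131/3 (f(V, v) = -9 + (⅓)*158 = -9 + 158/3 = 131/3)
w(r) = 0 (w(r) = 0*√r = 0)
h(H) = 1/H (h(H) = 1/(H + 0) = 1/H)
(-1445603 - 2988745)*((f(-1488, -801) - 2179279) + h(1138)) = (-1445603 - 2988745)*((131/3 - 2179279) + 1/1138) = -4434348*(-6537706/3 + 1/1138) = -4434348*(-7439909425/3414) = 5498524579821650/569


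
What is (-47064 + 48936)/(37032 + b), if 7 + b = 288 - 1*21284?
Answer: 16/137 ≈ 0.11679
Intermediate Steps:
b = -21003 (b = -7 + (288 - 1*21284) = -7 + (288 - 21284) = -7 - 20996 = -21003)
(-47064 + 48936)/(37032 + b) = (-47064 + 48936)/(37032 - 21003) = 1872/16029 = 1872*(1/16029) = 16/137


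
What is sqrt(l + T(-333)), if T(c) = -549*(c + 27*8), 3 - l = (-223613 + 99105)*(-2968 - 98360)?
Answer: 6*I*sqrt(350446733) ≈ 1.1232e+5*I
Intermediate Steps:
l = -12616146621 (l = 3 - (-223613 + 99105)*(-2968 - 98360) = 3 - (-124508)*(-101328) = 3 - 1*12616146624 = 3 - 12616146624 = -12616146621)
T(c) = -118584 - 549*c (T(c) = -549*(c + 216) = -549*(216 + c) = -118584 - 549*c)
sqrt(l + T(-333)) = sqrt(-12616146621 + (-118584 - 549*(-333))) = sqrt(-12616146621 + (-118584 + 182817)) = sqrt(-12616146621 + 64233) = sqrt(-12616082388) = 6*I*sqrt(350446733)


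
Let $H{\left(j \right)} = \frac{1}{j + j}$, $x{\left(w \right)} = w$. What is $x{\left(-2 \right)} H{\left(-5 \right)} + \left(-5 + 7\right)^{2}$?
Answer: $\frac{21}{5} \approx 4.2$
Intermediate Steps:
$H{\left(j \right)} = \frac{1}{2 j}$
$x{\left(-2 \right)} H{\left(-5 \right)} + \left(-5 + 7\right)^{2} = - 2 \frac{1}{2 \left(-5\right)} + \left(-5 + 7\right)^{2} = - 2 \cdot \frac{1}{2} \left(- \frac{1}{5}\right) + 2^{2} = \left(-2\right) \left(- \frac{1}{10}\right) + 4 = \frac{1}{5} + 4 = \frac{21}{5}$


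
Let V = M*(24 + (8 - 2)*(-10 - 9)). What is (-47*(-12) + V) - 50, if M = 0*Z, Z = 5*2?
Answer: 514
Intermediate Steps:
Z = 10
M = 0 (M = 0*10 = 0)
V = 0 (V = 0*(24 + (8 - 2)*(-10 - 9)) = 0*(24 + 6*(-19)) = 0*(24 - 114) = 0*(-90) = 0)
(-47*(-12) + V) - 50 = (-47*(-12) + 0) - 50 = (564 + 0) - 50 = 564 - 50 = 514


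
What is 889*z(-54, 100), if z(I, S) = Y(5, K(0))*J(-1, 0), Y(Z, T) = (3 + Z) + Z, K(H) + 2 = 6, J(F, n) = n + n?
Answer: 0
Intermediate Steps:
J(F, n) = 2*n
K(H) = 4 (K(H) = -2 + 6 = 4)
Y(Z, T) = 3 + 2*Z
z(I, S) = 0 (z(I, S) = (3 + 2*5)*(2*0) = (3 + 10)*0 = 13*0 = 0)
889*z(-54, 100) = 889*0 = 0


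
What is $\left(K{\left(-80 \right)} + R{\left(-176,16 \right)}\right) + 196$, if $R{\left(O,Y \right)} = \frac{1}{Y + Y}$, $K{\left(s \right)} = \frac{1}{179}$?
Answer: $\frac{1122899}{5728} \approx 196.04$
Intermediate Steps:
$K{\left(s \right)} = \frac{1}{179}$
$R{\left(O,Y \right)} = \frac{1}{2 Y}$
$\left(K{\left(-80 \right)} + R{\left(-176,16 \right)}\right) + 196 = \left(\frac{1}{179} + \frac{1}{2 \cdot 16}\right) + 196 = \left(\frac{1}{179} + \frac{1}{2} \cdot \frac{1}{16}\right) + 196 = \left(\frac{1}{179} + \frac{1}{32}\right) + 196 = \frac{211}{5728} + 196 = \frac{1122899}{5728}$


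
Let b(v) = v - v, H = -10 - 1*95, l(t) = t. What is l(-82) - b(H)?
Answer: -82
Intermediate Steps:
H = -105 (H = -10 - 95 = -105)
b(v) = 0
l(-82) - b(H) = -82 - 1*0 = -82 + 0 = -82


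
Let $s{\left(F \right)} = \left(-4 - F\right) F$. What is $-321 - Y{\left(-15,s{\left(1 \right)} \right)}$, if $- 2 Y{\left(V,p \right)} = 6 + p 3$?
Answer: $- \frac{651}{2} \approx -325.5$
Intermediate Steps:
$s{\left(F \right)} = F \left(-4 - F\right)$
$Y{\left(V,p \right)} = -3 - \frac{3 p}{2}$ ($Y{\left(V,p \right)} = - \frac{6 + p 3}{2} = - \frac{6 + 3 p}{2} = -3 - \frac{3 p}{2}$)
$-321 - Y{\left(-15,s{\left(1 \right)} \right)} = -321 - \left(-3 - \frac{3 \left(\left(-1\right) 1 \left(4 + 1\right)\right)}{2}\right) = -321 - \left(-3 - \frac{3 \left(\left(-1\right) 1 \cdot 5\right)}{2}\right) = -321 - \left(-3 - - \frac{15}{2}\right) = -321 - \left(-3 + \frac{15}{2}\right) = -321 - \frac{9}{2} = - \frac{651}{2}$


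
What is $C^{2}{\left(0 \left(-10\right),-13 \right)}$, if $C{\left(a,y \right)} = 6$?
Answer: $36$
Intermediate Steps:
$C^{2}{\left(0 \left(-10\right),-13 \right)} = 6^{2} = 36$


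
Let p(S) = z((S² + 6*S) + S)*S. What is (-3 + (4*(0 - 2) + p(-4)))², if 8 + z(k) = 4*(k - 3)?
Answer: 68121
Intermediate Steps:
z(k) = -20 + 4*k (z(k) = -8 + 4*(k - 3) = -8 + 4*(-3 + k) = -8 + (-12 + 4*k) = -20 + 4*k)
p(S) = S*(-20 + 4*S² + 28*S) (p(S) = (-20 + 4*((S² + 6*S) + S))*S = (-20 + 4*(S² + 7*S))*S = (-20 + (4*S² + 28*S))*S = (-20 + 4*S² + 28*S)*S = S*(-20 + 4*S² + 28*S))
(-3 + (4*(0 - 2) + p(-4)))² = (-3 + (4*(0 - 2) + 4*(-4)*(-5 - 4*(7 - 4))))² = (-3 + (4*(-2) + 4*(-4)*(-5 - 4*3)))² = (-3 + (-8 + 4*(-4)*(-5 - 12)))² = (-3 + (-8 + 4*(-4)*(-17)))² = (-3 + (-8 + 272))² = (-3 + 264)² = 261² = 68121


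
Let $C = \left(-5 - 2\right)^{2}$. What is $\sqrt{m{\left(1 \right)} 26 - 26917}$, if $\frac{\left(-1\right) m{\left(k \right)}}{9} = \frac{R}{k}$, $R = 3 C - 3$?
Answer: $7 i \sqrt{1237} \approx 246.2 i$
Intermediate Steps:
$C = 49$ ($C = \left(-7\right)^{2} = 49$)
$R = 144$ ($R = 3 \cdot 49 - 3 = 147 - 3 = 144$)
$m{\left(k \right)} = - \frac{1296}{k}$ ($m{\left(k \right)} = - 9 \frac{144}{k} = - \frac{1296}{k}$)
$\sqrt{m{\left(1 \right)} 26 - 26917} = \sqrt{- \frac{1296}{1} \cdot 26 - 26917} = \sqrt{\left(-1296\right) 1 \cdot 26 - 26917} = \sqrt{\left(-1296\right) 26 - 26917} = \sqrt{-33696 - 26917} = \sqrt{-60613} = 7 i \sqrt{1237}$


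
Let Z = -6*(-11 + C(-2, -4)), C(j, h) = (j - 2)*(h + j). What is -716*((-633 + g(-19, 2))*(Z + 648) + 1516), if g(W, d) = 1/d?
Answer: 257050444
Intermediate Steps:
C(j, h) = (-2 + j)*(h + j)
Z = -78 (Z = -6*(-11 + ((-2)² - 2*(-4) - 2*(-2) - 4*(-2))) = -6*(-11 + (4 + 8 + 4 + 8)) = -6*(-11 + 24) = -6*13 = -78)
-716*((-633 + g(-19, 2))*(Z + 648) + 1516) = -716*((-633 + 1/2)*(-78 + 648) + 1516) = -716*((-633 + ½)*570 + 1516) = -716*(-1265/2*570 + 1516) = -716*(-360525 + 1516) = -716*(-359009) = 257050444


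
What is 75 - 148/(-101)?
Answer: 7723/101 ≈ 76.465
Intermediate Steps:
75 - 148/(-101) = 75 - 148*(-1/101) = 75 + 148/101 = 7723/101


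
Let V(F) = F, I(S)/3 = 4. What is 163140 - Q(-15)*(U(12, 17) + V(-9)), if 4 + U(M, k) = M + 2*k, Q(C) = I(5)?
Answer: 162744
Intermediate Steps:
I(S) = 12 (I(S) = 3*4 = 12)
Q(C) = 12
U(M, k) = -4 + M + 2*k (U(M, k) = -4 + (M + 2*k) = -4 + M + 2*k)
163140 - Q(-15)*(U(12, 17) + V(-9)) = 163140 - 12*((-4 + 12 + 2*17) - 9) = 163140 - 12*((-4 + 12 + 34) - 9) = 163140 - 12*(42 - 9) = 163140 - 12*33 = 163140 - 1*396 = 163140 - 396 = 162744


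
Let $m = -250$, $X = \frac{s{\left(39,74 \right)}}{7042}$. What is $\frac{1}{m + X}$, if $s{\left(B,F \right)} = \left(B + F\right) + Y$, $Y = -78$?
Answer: $- \frac{1006}{251495} \approx -0.0040001$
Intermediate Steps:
$s{\left(B,F \right)} = -78 + B + F$ ($s{\left(B,F \right)} = \left(B + F\right) - 78 = -78 + B + F$)
$X = \frac{5}{1006}$ ($X = \frac{-78 + 39 + 74}{7042} = 35 \cdot \frac{1}{7042} = \frac{5}{1006} \approx 0.0049702$)
$\frac{1}{m + X} = \frac{1}{-250 + \frac{5}{1006}} = \frac{1}{- \frac{251495}{1006}} = - \frac{1006}{251495}$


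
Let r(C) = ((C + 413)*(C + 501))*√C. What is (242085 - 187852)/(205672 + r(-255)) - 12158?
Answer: 3*(-157519048*√255 + 833501981*I)/(4*(-51418*I + 9717*√255)) ≈ -12158.0 - 0.078732*I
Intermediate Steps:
r(C) = √C*(413 + C)*(501 + C) (r(C) = ((413 + C)*(501 + C))*√C = √C*(413 + C)*(501 + C))
(242085 - 187852)/(205672 + r(-255)) - 12158 = (242085 - 187852)/(205672 + √(-255)*(206913 + (-255)² + 914*(-255))) - 12158 = 54233/(205672 + (I*√255)*(206913 + 65025 - 233070)) - 12158 = 54233/(205672 + (I*√255)*38868) - 12158 = 54233/(205672 + 38868*I*√255) - 12158 = -12158 + 54233/(205672 + 38868*I*√255)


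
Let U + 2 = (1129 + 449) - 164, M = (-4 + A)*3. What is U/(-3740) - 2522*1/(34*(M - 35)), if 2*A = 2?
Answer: 4893/3740 ≈ 1.3083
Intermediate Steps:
A = 1 (A = (½)*2 = 1)
M = -9 (M = (-4 + 1)*3 = -3*3 = -9)
U = 1412 (U = -2 + ((1129 + 449) - 164) = -2 + (1578 - 164) = -2 + 1414 = 1412)
U/(-3740) - 2522*1/(34*(M - 35)) = 1412/(-3740) - 2522*1/(34*(-9 - 35)) = 1412*(-1/3740) - 2522/((-44*34)) = -353/935 - 2522/(-1496) = -353/935 - 2522*(-1/1496) = -353/935 + 1261/748 = 4893/3740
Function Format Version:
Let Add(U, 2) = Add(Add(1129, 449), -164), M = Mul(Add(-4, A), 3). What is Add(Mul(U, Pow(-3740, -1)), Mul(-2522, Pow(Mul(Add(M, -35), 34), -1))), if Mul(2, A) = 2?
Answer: Rational(4893, 3740) ≈ 1.3083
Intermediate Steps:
A = 1 (A = Mul(Rational(1, 2), 2) = 1)
M = -9 (M = Mul(Add(-4, 1), 3) = Mul(-3, 3) = -9)
U = 1412 (U = Add(-2, Add(Add(1129, 449), -164)) = Add(-2, Add(1578, -164)) = Add(-2, 1414) = 1412)
Add(Mul(U, Pow(-3740, -1)), Mul(-2522, Pow(Mul(Add(M, -35), 34), -1))) = Add(Mul(1412, Pow(-3740, -1)), Mul(-2522, Pow(Mul(Add(-9, -35), 34), -1))) = Add(Mul(1412, Rational(-1, 3740)), Mul(-2522, Pow(Mul(-44, 34), -1))) = Add(Rational(-353, 935), Mul(-2522, Pow(-1496, -1))) = Add(Rational(-353, 935), Mul(-2522, Rational(-1, 1496))) = Add(Rational(-353, 935), Rational(1261, 748)) = Rational(4893, 3740)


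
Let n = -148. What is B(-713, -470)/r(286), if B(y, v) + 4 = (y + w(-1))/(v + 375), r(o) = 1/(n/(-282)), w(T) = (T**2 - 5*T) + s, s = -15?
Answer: 444/235 ≈ 1.8894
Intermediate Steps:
w(T) = -15 + T**2 - 5*T (w(T) = (T**2 - 5*T) - 15 = -15 + T**2 - 5*T)
r(o) = 141/74 (r(o) = 1/(-148/(-282)) = 1/(-148*(-1/282)) = 1/(74/141) = 141/74)
B(y, v) = -4 + (-9 + y)/(375 + v) (B(y, v) = -4 + (y + (-15 + (-1)**2 - 5*(-1)))/(v + 375) = -4 + (y + (-15 + 1 + 5))/(375 + v) = -4 + (y - 9)/(375 + v) = -4 + (-9 + y)/(375 + v))
B(-713, -470)/r(286) = ((-1509 - 713 - 4*(-470))/(375 - 470))/(141/74) = ((-1509 - 713 + 1880)/(-95))*(74/141) = -1/95*(-342)*(74/141) = (18/5)*(74/141) = 444/235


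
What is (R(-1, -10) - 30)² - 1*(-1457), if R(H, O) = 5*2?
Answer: 1857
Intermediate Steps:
R(H, O) = 10
(R(-1, -10) - 30)² - 1*(-1457) = (10 - 30)² - 1*(-1457) = (-20)² + 1457 = 400 + 1457 = 1857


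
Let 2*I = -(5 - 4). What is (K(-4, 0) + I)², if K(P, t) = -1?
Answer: 9/4 ≈ 2.2500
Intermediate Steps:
I = -½ (I = (-(5 - 4))/2 = (-1*1)/2 = (½)*(-1) = -½ ≈ -0.50000)
(K(-4, 0) + I)² = (-1 - ½)² = (-3/2)² = 9/4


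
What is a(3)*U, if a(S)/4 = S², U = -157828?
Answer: -5681808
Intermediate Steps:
a(S) = 4*S²
a(3)*U = (4*3²)*(-157828) = (4*9)*(-157828) = 36*(-157828) = -5681808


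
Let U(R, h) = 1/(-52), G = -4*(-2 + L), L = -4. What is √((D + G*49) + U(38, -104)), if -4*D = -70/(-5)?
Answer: √792597/26 ≈ 34.242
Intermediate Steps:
G = 24 (G = -4*(-2 - 4) = -4*(-6) = 24)
D = -7/2 (D = -(-35)/(2*(-5)) = -(-35)*(-1)/(2*5) = -¼*14 = -7/2 ≈ -3.5000)
U(R, h) = -1/52
√((D + G*49) + U(38, -104)) = √((-7/2 + 24*49) - 1/52) = √((-7/2 + 1176) - 1/52) = √(2345/2 - 1/52) = √(60969/52) = √792597/26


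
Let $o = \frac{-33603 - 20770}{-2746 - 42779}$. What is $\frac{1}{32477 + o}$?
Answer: $\frac{45525}{1478569798} \approx 3.079 \cdot 10^{-5}$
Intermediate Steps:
$o = \frac{54373}{45525}$ ($o = - \frac{54373}{-45525} = \left(-54373\right) \left(- \frac{1}{45525}\right) = \frac{54373}{45525} \approx 1.1944$)
$\frac{1}{32477 + o} = \frac{1}{32477 + \frac{54373}{45525}} = \frac{1}{\frac{1478569798}{45525}} = \frac{45525}{1478569798}$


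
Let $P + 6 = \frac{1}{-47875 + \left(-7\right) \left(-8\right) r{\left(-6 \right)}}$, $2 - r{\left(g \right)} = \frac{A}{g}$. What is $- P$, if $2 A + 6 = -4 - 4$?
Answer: $\frac{860913}{143485} \approx 6.0$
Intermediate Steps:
$A = -7$ ($A = -3 + \frac{-4 - 4}{2} = -3 + \frac{1}{2} \left(-8\right) = -3 - 4 = -7$)
$r{\left(g \right)} = 2 + \frac{7}{g}$ ($r{\left(g \right)} = 2 - - \frac{7}{g} = 2 + \frac{7}{g}$)
$P = - \frac{860913}{143485}$ ($P = -6 + \frac{1}{-47875 + \left(-7\right) \left(-8\right) \left(2 + \frac{7}{-6}\right)} = -6 + \frac{1}{-47875 + 56 \left(2 + 7 \left(- \frac{1}{6}\right)\right)} = -6 + \frac{1}{-47875 + 56 \left(2 - \frac{7}{6}\right)} = -6 + \frac{1}{-47875 + 56 \cdot \frac{5}{6}} = -6 + \frac{1}{-47875 + \frac{140}{3}} = -6 + \frac{1}{- \frac{143485}{3}} = -6 - \frac{3}{143485} = - \frac{860913}{143485} \approx -6.0$)
$- P = \left(-1\right) \left(- \frac{860913}{143485}\right) = \frac{860913}{143485}$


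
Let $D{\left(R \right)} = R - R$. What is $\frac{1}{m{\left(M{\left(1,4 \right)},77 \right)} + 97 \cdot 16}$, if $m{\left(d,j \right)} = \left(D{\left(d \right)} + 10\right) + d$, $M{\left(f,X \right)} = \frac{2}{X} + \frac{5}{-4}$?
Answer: $\frac{4}{6245} \approx 0.00064051$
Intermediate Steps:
$D{\left(R \right)} = 0$
$M{\left(f,X \right)} = - \frac{5}{4} + \frac{2}{X}$ ($M{\left(f,X \right)} = \frac{2}{X} + 5 \left(- \frac{1}{4}\right) = \frac{2}{X} - \frac{5}{4} = - \frac{5}{4} + \frac{2}{X}$)
$m{\left(d,j \right)} = 10 + d$ ($m{\left(d,j \right)} = \left(0 + 10\right) + d = 10 + d$)
$\frac{1}{m{\left(M{\left(1,4 \right)},77 \right)} + 97 \cdot 16} = \frac{1}{\left(10 - \left(\frac{5}{4} - \frac{2}{4}\right)\right) + 97 \cdot 16} = \frac{1}{\left(10 + \left(- \frac{5}{4} + 2 \cdot \frac{1}{4}\right)\right) + 1552} = \frac{1}{\left(10 + \left(- \frac{5}{4} + \frac{1}{2}\right)\right) + 1552} = \frac{1}{\left(10 - \frac{3}{4}\right) + 1552} = \frac{1}{\frac{37}{4} + 1552} = \frac{1}{\frac{6245}{4}} = \frac{4}{6245}$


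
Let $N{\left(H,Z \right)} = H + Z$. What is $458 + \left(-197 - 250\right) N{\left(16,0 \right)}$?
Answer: $-6694$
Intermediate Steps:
$458 + \left(-197 - 250\right) N{\left(16,0 \right)} = 458 + \left(-197 - 250\right) \left(16 + 0\right) = 458 + \left(-197 - 250\right) 16 = 458 - 7152 = -6694$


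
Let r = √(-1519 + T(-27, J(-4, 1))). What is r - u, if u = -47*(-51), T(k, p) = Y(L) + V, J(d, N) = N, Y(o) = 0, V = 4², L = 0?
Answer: -2397 + 3*I*√167 ≈ -2397.0 + 38.769*I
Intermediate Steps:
V = 16
T(k, p) = 16 (T(k, p) = 0 + 16 = 16)
u = 2397
r = 3*I*√167 (r = √(-1519 + 16) = √(-1503) = 3*I*√167 ≈ 38.769*I)
r - u = 3*I*√167 - 1*2397 = 3*I*√167 - 2397 = -2397 + 3*I*√167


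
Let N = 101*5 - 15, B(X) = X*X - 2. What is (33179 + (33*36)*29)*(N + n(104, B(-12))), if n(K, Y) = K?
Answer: 40172814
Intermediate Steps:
B(X) = -2 + X**2 (B(X) = X**2 - 2 = -2 + X**2)
N = 490 (N = 505 - 15 = 490)
(33179 + (33*36)*29)*(N + n(104, B(-12))) = (33179 + (33*36)*29)*(490 + 104) = (33179 + 1188*29)*594 = (33179 + 34452)*594 = 67631*594 = 40172814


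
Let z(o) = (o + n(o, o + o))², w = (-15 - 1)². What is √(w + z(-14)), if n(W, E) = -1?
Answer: √481 ≈ 21.932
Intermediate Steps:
w = 256 (w = (-16)² = 256)
z(o) = (-1 + o)² (z(o) = (o - 1)² = (-1 + o)²)
√(w + z(-14)) = √(256 + (-1 - 14)²) = √(256 + (-15)²) = √(256 + 225) = √481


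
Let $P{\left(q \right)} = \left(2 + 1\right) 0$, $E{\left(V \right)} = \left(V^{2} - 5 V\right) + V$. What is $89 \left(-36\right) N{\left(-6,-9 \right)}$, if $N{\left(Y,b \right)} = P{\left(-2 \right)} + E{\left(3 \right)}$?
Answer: $9612$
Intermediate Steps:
$E{\left(V \right)} = V^{2} - 4 V$
$P{\left(q \right)} = 0$ ($P{\left(q \right)} = 3 \cdot 0 = 0$)
$N{\left(Y,b \right)} = -3$ ($N{\left(Y,b \right)} = 0 + 3 \left(-4 + 3\right) = 0 + 3 \left(-1\right) = 0 - 3 = -3$)
$89 \left(-36\right) N{\left(-6,-9 \right)} = 89 \left(-36\right) \left(-3\right) = \left(-3204\right) \left(-3\right) = 9612$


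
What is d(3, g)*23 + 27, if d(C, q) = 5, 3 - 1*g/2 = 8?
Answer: 142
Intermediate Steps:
g = -10 (g = 6 - 2*8 = 6 - 16 = -10)
d(3, g)*23 + 27 = 5*23 + 27 = 115 + 27 = 142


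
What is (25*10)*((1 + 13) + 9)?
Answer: 5750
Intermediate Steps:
(25*10)*((1 + 13) + 9) = 250*(14 + 9) = 250*23 = 5750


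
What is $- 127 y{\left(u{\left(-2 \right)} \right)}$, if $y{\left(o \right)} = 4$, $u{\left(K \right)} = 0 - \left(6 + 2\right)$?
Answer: $-508$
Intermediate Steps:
$u{\left(K \right)} = -8$ ($u{\left(K \right)} = 0 - 8 = -8$)
$- 127 y{\left(u{\left(-2 \right)} \right)} = \left(-127\right) 4 = -508$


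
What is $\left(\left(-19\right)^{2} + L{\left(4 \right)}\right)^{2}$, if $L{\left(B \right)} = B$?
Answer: $133225$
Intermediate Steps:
$\left(\left(-19\right)^{2} + L{\left(4 \right)}\right)^{2} = \left(\left(-19\right)^{2} + 4\right)^{2} = \left(361 + 4\right)^{2} = 365^{2} = 133225$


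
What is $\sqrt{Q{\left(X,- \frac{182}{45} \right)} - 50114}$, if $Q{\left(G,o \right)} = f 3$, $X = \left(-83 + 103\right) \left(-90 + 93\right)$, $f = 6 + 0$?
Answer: $4 i \sqrt{3131} \approx 223.82 i$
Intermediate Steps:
$f = 6$
$X = 60$ ($X = 20 \cdot 3 = 60$)
$Q{\left(G,o \right)} = 18$ ($Q{\left(G,o \right)} = 6 \cdot 3 = 18$)
$\sqrt{Q{\left(X,- \frac{182}{45} \right)} - 50114} = \sqrt{18 - 50114} = \sqrt{-50096} = 4 i \sqrt{3131}$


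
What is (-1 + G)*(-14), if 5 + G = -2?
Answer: 112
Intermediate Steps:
G = -7 (G = -5 - 2 = -7)
(-1 + G)*(-14) = (-1 - 7)*(-14) = -8*(-14) = 112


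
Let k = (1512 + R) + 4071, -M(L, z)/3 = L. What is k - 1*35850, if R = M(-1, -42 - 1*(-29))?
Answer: -30264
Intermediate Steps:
M(L, z) = -3*L
R = 3 (R = -3*(-1) = 3)
k = 5586 (k = (1512 + 3) + 4071 = 1515 + 4071 = 5586)
k - 1*35850 = 5586 - 1*35850 = 5586 - 35850 = -30264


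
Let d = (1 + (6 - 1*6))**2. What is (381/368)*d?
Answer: 381/368 ≈ 1.0353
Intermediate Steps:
d = 1 (d = (1 + (6 - 6))**2 = (1 + 0)**2 = 1**2 = 1)
(381/368)*d = (381/368)*1 = 381/368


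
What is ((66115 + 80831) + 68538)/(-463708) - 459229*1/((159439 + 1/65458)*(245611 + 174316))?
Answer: -236098126312352437885/508060802801888853727 ≈ -0.46470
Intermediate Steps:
((66115 + 80831) + 68538)/(-463708) - 459229*1/((159439 + 1/65458)*(245611 + 174316)) = (146946 + 68538)*(-1/463708) - 459229*1/(419927*(159439 + 1/65458)) = 215484*(-1/463708) - 459229/((10436558063/65458)*419927) = -53871/115927 - 459229/4382592517721401/65458 = -53871/115927 - 459229*65458/4382592517721401 = -53871/115927 - 30060211882/4382592517721401 = -236098126312352437885/508060802801888853727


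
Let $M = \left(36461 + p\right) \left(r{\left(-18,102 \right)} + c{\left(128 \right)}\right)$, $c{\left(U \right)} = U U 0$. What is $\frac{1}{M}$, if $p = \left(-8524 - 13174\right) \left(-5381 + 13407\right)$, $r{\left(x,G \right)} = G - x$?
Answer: $- \frac{1}{20893402440} \approx -4.7862 \cdot 10^{-11}$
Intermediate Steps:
$c{\left(U \right)} = 0$ ($c{\left(U \right)} = U^{2} \cdot 0 = 0$)
$p = -174148148$ ($p = \left(-21698\right) 8026 = -174148148$)
$M = -20893402440$ ($M = \left(36461 - 174148148\right) \left(\left(102 - -18\right) + 0\right) = - 174111687 \left(\left(102 + 18\right) + 0\right) = - 174111687 \left(120 + 0\right) = \left(-174111687\right) 120 = -20893402440$)
$\frac{1}{M} = \frac{1}{-20893402440} = - \frac{1}{20893402440}$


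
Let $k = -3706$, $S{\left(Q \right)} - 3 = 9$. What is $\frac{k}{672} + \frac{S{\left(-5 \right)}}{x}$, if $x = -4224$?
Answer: $- \frac{40787}{7392} \approx -5.5177$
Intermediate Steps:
$S{\left(Q \right)} = 12$ ($S{\left(Q \right)} = 3 + 9 = 12$)
$\frac{k}{672} + \frac{S{\left(-5 \right)}}{x} = - \frac{3706}{672} + \frac{12}{-4224} = \left(-3706\right) \frac{1}{672} + 12 \left(- \frac{1}{4224}\right) = - \frac{1853}{336} - \frac{1}{352} = - \frac{40787}{7392}$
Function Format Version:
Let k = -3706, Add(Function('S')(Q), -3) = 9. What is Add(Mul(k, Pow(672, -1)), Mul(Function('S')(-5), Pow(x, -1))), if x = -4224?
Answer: Rational(-40787, 7392) ≈ -5.5177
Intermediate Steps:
Function('S')(Q) = 12 (Function('S')(Q) = Add(3, 9) = 12)
Add(Mul(k, Pow(672, -1)), Mul(Function('S')(-5), Pow(x, -1))) = Add(Mul(-3706, Pow(672, -1)), Mul(12, Pow(-4224, -1))) = Add(Mul(-3706, Rational(1, 672)), Mul(12, Rational(-1, 4224))) = Add(Rational(-1853, 336), Rational(-1, 352)) = Rational(-40787, 7392)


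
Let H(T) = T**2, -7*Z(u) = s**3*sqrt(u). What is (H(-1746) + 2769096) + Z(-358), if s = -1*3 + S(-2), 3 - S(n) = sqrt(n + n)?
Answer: 0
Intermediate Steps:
S(n) = 3 - sqrt(2)*sqrt(n) (S(n) = 3 - sqrt(n + n) = 3 - sqrt(2*n) = 3 - sqrt(2)*sqrt(n))
s = -2*I (s = -1*3 + (3 - sqrt(2)*sqrt(-2)) = -3 + (3 - sqrt(2)*I*sqrt(2)) = -3 + (3 - 2*I) = -2*I ≈ -2.0*I)
Z(u) = -8*I*sqrt(u)/7 (Z(u) = -(-2*I)**3*sqrt(u)/7 = -8*I*sqrt(u)/7)
(H(-1746) + 2769096) + Z(-358) = ((-1746)**2 + 2769096) - 8*I*sqrt(-358)/7 = (3048516 + 2769096) - 8*I*I*sqrt(358)/7 = 5817612 + 8*sqrt(358)/7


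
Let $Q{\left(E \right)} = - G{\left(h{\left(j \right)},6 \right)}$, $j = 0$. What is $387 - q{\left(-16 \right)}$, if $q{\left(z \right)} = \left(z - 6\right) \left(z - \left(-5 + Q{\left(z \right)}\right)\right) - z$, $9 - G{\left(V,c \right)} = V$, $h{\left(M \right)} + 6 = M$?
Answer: $459$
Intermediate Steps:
$h{\left(M \right)} = -6 + M$
$G{\left(V,c \right)} = 9 - V$
$Q{\left(E \right)} = -15$ ($Q{\left(E \right)} = - (9 - \left(-6 + 0\right)) = - (9 - -6) = - (9 + 6) = \left(-1\right) 15 = -15$)
$q{\left(z \right)} = - z + \left(-6 + z\right) \left(20 + z\right)$ ($q{\left(z \right)} = \left(z - 6\right) \left(z + \left(5 - -15\right)\right) - z = \left(-6 + z\right) \left(z + \left(5 + 15\right)\right) - z = \left(-6 + z\right) \left(z + 20\right) - z = \left(-6 + z\right) \left(20 + z\right) - z = - z + \left(-6 + z\right) \left(20 + z\right)$)
$387 - q{\left(-16 \right)} = 387 - \left(-120 + \left(-16\right)^{2} + 13 \left(-16\right)\right) = 387 - \left(-120 + 256 - 208\right) = 387 - -72 = 387 + 72 = 459$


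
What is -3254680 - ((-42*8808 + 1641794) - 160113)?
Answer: -4366425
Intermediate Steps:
-3254680 - ((-42*8808 + 1641794) - 160113) = -3254680 - ((-369936 + 1641794) - 160113) = -3254680 - (1271858 - 160113) = -3254680 - 1*1111745 = -3254680 - 1111745 = -4366425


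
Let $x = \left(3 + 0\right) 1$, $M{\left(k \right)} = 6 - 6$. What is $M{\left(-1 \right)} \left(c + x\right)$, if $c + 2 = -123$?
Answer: $0$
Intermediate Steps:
$c = -125$ ($c = -2 - 123 = -125$)
$M{\left(k \right)} = 0$
$x = 3$ ($x = 3 \cdot 1 = 3$)
$M{\left(-1 \right)} \left(c + x\right) = 0 \left(-125 + 3\right) = 0 \left(-122\right) = 0$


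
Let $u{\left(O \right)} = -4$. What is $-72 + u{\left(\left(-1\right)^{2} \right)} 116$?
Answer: $-536$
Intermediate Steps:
$-72 + u{\left(\left(-1\right)^{2} \right)} 116 = -72 - 464 = -536$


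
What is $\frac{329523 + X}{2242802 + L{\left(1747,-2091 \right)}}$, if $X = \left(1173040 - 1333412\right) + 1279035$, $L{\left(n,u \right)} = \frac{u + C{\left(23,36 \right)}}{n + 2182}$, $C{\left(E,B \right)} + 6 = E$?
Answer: $\frac{2844961397}{4405983492} \approx 0.6457$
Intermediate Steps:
$C{\left(E,B \right)} = -6 + E$
$L{\left(n,u \right)} = \frac{17 + u}{2182 + n}$ ($L{\left(n,u \right)} = \frac{u + \left(-6 + 23\right)}{n + 2182} = \frac{u + 17}{2182 + n} = \frac{17 + u}{2182 + n}$)
$X = 1118663$ ($X = -160372 + 1279035 = 1118663$)
$\frac{329523 + X}{2242802 + L{\left(1747,-2091 \right)}} = \frac{329523 + 1118663}{2242802 + \frac{17 - 2091}{2182 + 1747}} = \frac{1448186}{2242802 + \frac{1}{3929} \left(-2074\right)} = \frac{1448186}{2242802 - \frac{2074}{3929}} = \frac{1448186}{\frac{8811966984}{3929}} = 1448186 \cdot \frac{3929}{8811966984} = \frac{2844961397}{4405983492}$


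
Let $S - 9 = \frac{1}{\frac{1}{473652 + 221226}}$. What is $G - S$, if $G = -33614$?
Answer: $-728501$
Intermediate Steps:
$S = 694887$ ($S = 9 + \frac{1}{\frac{1}{473652 + 221226}} = 9 + \frac{1}{\frac{1}{694878}} = 9 + 694878 = 694887$)
$G - S = -33614 - 694887 = -728501$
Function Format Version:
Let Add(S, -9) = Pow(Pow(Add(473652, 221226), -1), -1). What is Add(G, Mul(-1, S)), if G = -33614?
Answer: -728501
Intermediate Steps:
S = 694887 (S = Add(9, Pow(Pow(Add(473652, 221226), -1), -1)) = Add(9, Pow(Pow(694878, -1), -1)) = Add(9, Pow(Rational(1, 694878), -1)) = Add(9, 694878) = 694887)
Add(G, Mul(-1, S)) = Add(-33614, Mul(-1, 694887)) = Add(-33614, -694887) = -728501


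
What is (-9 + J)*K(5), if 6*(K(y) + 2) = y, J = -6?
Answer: 35/2 ≈ 17.500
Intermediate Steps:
K(y) = -2 + y/6
(-9 + J)*K(5) = (-9 - 6)*(-2 + (1/6)*5) = -15*(-2 + 5/6) = -15*(-7/6) = 35/2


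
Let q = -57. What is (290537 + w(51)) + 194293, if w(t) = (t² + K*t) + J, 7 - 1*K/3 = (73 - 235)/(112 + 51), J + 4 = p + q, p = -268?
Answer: 79596985/163 ≈ 4.8833e+5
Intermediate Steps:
J = -329 (J = -4 + (-268 - 57) = -4 - 325 = -329)
K = 3909/163 (K = 21 - 3*(73 - 235)/(112 + 51) = 21 - (-486)/163 = 21 - 3*(-162/163) = 21 + 486/163 = 3909/163 ≈ 23.982)
w(t) = -329 + t² + 3909*t/163 (w(t) = (t² + 3909*t/163) - 329 = -329 + t² + 3909*t/163)
(290537 + w(51)) + 194293 = (290537 + (-329 + 51² + (3909/163)*51)) + 194293 = (290537 + (-329 + 2601 + 199359/163)) + 194293 = (290537 + 569695/163) + 194293 = 47927226/163 + 194293 = 79596985/163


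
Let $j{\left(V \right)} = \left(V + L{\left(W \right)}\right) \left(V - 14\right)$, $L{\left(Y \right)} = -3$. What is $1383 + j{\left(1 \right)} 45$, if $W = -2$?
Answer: $2553$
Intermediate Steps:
$j{\left(V \right)} = \left(-14 + V\right) \left(-3 + V\right)$ ($j{\left(V \right)} = \left(V - 3\right) \left(V - 14\right) = \left(-3 + V\right) \left(-14 + V\right) = \left(-14 + V\right) \left(-3 + V\right)$)
$1383 + j{\left(1 \right)} 45 = 1383 + \left(42 + 1^{2} - 17\right) 45 = 1383 + \left(42 + 1 - 17\right) 45 = 1383 + 26 \cdot 45 = 1383 + 1170 = 2553$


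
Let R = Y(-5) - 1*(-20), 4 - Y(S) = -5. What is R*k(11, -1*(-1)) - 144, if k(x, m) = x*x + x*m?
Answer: 3684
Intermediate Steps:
Y(S) = 9 (Y(S) = 4 - 1*(-5) = 4 + 5 = 9)
k(x, m) = x**2 + m*x
R = 29 (R = 9 - 1*(-20) = 9 + 20 = 29)
R*k(11, -1*(-1)) - 144 = 29*(11*(-1*(-1) + 11)) - 144 = 29*(11*(1 + 11)) - 144 = 29*(11*12) - 144 = 29*132 - 144 = 3828 - 144 = 3684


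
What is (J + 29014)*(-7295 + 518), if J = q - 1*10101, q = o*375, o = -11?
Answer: -100218276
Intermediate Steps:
q = -4125 (q = -11*375 = -4125)
J = -14226 (J = -4125 - 1*10101 = -4125 - 10101 = -14226)
(J + 29014)*(-7295 + 518) = (-14226 + 29014)*(-7295 + 518) = 14788*(-6777) = -100218276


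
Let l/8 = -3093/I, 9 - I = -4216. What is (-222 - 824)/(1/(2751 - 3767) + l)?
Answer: 4490059600/25144129 ≈ 178.57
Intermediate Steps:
I = 4225 (I = 9 - 1*(-4216) = 9 + 4216 = 4225)
l = -24744/4225 (l = 8*(-3093/4225) = -24744/4225 ≈ -5.8566)
(-222 - 824)/(1/(2751 - 3767) + l) = (-222 - 824)/(1/(2751 - 3767) - 24744/4225) = -1046/(1/(-1016) - 24744/4225) = -1046/(-1/1016 - 24744/4225) = -1046/(-25144129/4292600) = -1046*(-4292600/25144129) = 4490059600/25144129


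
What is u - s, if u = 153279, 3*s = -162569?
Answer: 622406/3 ≈ 2.0747e+5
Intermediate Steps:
s = -162569/3 (s = (1/3)*(-162569) = -162569/3 ≈ -54190.)
u - s = 153279 - 1*(-162569/3) = 153279 + 162569/3 = 622406/3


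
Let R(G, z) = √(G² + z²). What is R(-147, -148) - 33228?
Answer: -33228 + √43513 ≈ -33019.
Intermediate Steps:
R(-147, -148) - 33228 = √((-147)² + (-148)²) - 33228 = √(21609 + 21904) - 33228 = √43513 - 33228 = -33228 + √43513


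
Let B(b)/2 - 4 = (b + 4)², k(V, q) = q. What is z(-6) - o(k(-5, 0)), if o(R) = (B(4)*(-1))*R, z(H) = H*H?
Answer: 36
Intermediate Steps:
B(b) = 8 + 2*(4 + b)² (B(b) = 8 + 2*(b + 4)² = 8 + 2*(4 + b)²)
z(H) = H²
o(R) = -136*R (o(R) = ((8 + 2*(4 + 4)²)*(-1))*R = ((8 + 2*8²)*(-1))*R = ((8 + 2*64)*(-1))*R = ((8 + 128)*(-1))*R = (136*(-1))*R = -136*R)
z(-6) - o(k(-5, 0)) = (-6)² - (-136)*0 = 36 - 1*0 = 36 + 0 = 36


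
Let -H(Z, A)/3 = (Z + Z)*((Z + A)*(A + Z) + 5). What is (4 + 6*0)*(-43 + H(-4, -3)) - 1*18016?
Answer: -13004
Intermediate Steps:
H(Z, A) = -6*Z*(5 + (A + Z)**2) (H(Z, A) = -3*(Z + Z)*((Z + A)*(A + Z) + 5) = -3*2*Z*((A + Z)*(A + Z) + 5) = -3*2*Z*((A + Z)**2 + 5) = -3*2*Z*(5 + (A + Z)**2) = -6*Z*(5 + (A + Z)**2))
(4 + 6*0)*(-43 + H(-4, -3)) - 1*18016 = (4 + 6*0)*(-43 - 6*(-4)*(5 + (-3 - 4)**2)) - 1*18016 = (4 + 0)*(-43 - 6*(-4)*(5 + (-7)**2)) - 18016 = 4*(-43 - 6*(-4)*(5 + 49)) - 18016 = 4*(-43 - 6*(-4)*54) - 18016 = 4*(-43 + 1296) - 18016 = 4*1253 - 18016 = 5012 - 18016 = -13004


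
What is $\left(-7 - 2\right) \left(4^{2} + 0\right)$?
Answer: $-144$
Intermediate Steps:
$\left(-7 - 2\right) \left(4^{2} + 0\right) = \left(-7 - 2\right) \left(16 + 0\right) = \left(-9\right) 16 = -144$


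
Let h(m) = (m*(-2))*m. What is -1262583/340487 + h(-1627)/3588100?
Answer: -452350006139/87264386050 ≈ -5.1837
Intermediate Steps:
h(m) = -2*m² (h(m) = (-2*m)*m = -2*m²)
-1262583/340487 + h(-1627)/3588100 = -1262583/340487 - 2*(-1627)²/3588100 = -1262583*1/340487 - 2*2647129*(1/3588100) = -180369/48641 - 5294258*1/3588100 = -180369/48641 - 2647129/1794050 = -452350006139/87264386050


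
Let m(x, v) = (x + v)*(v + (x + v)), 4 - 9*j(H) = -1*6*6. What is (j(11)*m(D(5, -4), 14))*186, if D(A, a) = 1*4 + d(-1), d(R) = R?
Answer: 1306960/3 ≈ 4.3565e+5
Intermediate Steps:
D(A, a) = 3 (D(A, a) = 1*4 - 1 = 4 - 1 = 3)
j(H) = 40/9 (j(H) = 4/9 - (-1*6)*6/9 = 4/9 - (-2)*6/3 = 4/9 - 1/9*(-36) = 4/9 + 4 = 40/9)
m(x, v) = (v + x)*(x + 2*v) (m(x, v) = (v + x)*(v + (v + x)) = (v + x)*(x + 2*v))
(j(11)*m(D(5, -4), 14))*186 = (40*(3**2 + 2*14**2 + 3*14*3)/9)*186 = (40*(9 + 2*196 + 126)/9)*186 = (40*(9 + 392 + 126)/9)*186 = ((40/9)*527)*186 = (21080/9)*186 = 1306960/3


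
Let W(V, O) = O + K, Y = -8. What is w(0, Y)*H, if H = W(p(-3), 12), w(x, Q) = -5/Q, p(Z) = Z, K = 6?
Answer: 45/4 ≈ 11.250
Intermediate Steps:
W(V, O) = 6 + O (W(V, O) = O + 6 = 6 + O)
H = 18 (H = 6 + 12 = 18)
w(0, Y)*H = -5/(-8)*18 = -5*(-⅛)*18 = (5/8)*18 = 45/4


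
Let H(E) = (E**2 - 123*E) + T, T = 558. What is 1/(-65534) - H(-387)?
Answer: -12971013553/65534 ≈ -1.9793e+5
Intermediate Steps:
H(E) = 558 + E**2 - 123*E (H(E) = (E**2 - 123*E) + 558 = 558 + E**2 - 123*E)
1/(-65534) - H(-387) = 1/(-65534) - (558 + (-387)**2 - 123*(-387)) = -1/65534 - (558 + 149769 + 47601) = -1/65534 - 1*197928 = -1/65534 - 197928 = -12971013553/65534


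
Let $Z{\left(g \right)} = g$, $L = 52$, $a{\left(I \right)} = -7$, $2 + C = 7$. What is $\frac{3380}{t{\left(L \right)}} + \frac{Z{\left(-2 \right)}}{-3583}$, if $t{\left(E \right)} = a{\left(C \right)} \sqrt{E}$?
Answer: $\frac{2}{3583} - \frac{130 \sqrt{13}}{7} \approx -66.96$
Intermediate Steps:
$C = 5$ ($C = -2 + 7 = 5$)
$t{\left(E \right)} = - 7 \sqrt{E}$
$\frac{3380}{t{\left(L \right)}} + \frac{Z{\left(-2 \right)}}{-3583} = \frac{3380}{\left(-7\right) \sqrt{52}} - \frac{2}{-3583} = \frac{3380}{\left(-7\right) 2 \sqrt{13}} - - \frac{2}{3583} = \frac{3380}{\left(-14\right) \sqrt{13}} + \frac{2}{3583} = 3380 \left(- \frac{\sqrt{13}}{182}\right) + \frac{2}{3583} = - \frac{130 \sqrt{13}}{7} + \frac{2}{3583} = \frac{2}{3583} - \frac{130 \sqrt{13}}{7}$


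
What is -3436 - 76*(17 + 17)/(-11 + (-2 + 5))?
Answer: -3113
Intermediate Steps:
-3436 - 76*(17 + 17)/(-11 + (-2 + 5)) = -3436 - 2584/(-11 + 3) = -3436 - 2584/(-8) = -3436 - 2584*(-1)/8 = -3436 - 76*(-17/4) = -3436 + 323 = -3113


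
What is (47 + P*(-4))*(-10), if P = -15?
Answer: -1070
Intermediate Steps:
(47 + P*(-4))*(-10) = (47 - 15*(-4))*(-10) = (47 + 60)*(-10) = 107*(-10) = -1070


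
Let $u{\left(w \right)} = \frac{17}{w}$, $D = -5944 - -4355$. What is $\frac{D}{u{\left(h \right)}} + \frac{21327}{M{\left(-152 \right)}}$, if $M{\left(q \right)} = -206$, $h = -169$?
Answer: $\frac{54956887}{3502} \approx 15693.0$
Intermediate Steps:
$D = -1589$ ($D = -5944 + 4355 = -1589$)
$\frac{D}{u{\left(h \right)}} + \frac{21327}{M{\left(-152 \right)}} = - \frac{1589}{17 \frac{1}{-169}} + \frac{21327}{-206} = - \frac{1589}{17 \left(- \frac{1}{169}\right)} + 21327 \left(- \frac{1}{206}\right) = - \frac{1589}{- \frac{17}{169}} - \frac{21327}{206} = \left(-1589\right) \left(- \frac{169}{17}\right) - \frac{21327}{206} = \frac{268541}{17} - \frac{21327}{206} = \frac{54956887}{3502}$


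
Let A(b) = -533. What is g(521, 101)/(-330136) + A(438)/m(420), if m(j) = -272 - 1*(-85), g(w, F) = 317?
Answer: 175903209/61735432 ≈ 2.8493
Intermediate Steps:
m(j) = -187 (m(j) = -272 + 85 = -187)
g(521, 101)/(-330136) + A(438)/m(420) = 317/(-330136) - 533/(-187) = 317*(-1/330136) - 533*(-1/187) = -317/330136 + 533/187 = 175903209/61735432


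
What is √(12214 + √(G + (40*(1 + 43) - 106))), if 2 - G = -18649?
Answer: √(12214 + √20305) ≈ 111.16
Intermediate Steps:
G = 18651 (G = 2 - 1*(-18649) = 2 + 18649 = 18651)
√(12214 + √(G + (40*(1 + 43) - 106))) = √(12214 + √(18651 + (40*(1 + 43) - 106))) = √(12214 + √(18651 + (40*44 - 106))) = √(12214 + √(18651 + (1760 - 106))) = √(12214 + √(18651 + 1654)) = √(12214 + √20305)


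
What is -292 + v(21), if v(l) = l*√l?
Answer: -292 + 21*√21 ≈ -195.77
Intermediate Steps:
v(l) = l^(3/2)
-292 + v(21) = -292 + 21^(3/2) = -292 + 21*√21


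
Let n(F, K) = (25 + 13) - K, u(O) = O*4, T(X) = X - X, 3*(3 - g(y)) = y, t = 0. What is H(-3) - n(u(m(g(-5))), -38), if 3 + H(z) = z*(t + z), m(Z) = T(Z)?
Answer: -70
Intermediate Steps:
g(y) = 3 - y/3
T(X) = 0
m(Z) = 0
u(O) = 4*O
H(z) = -3 + z² (H(z) = -3 + z*(0 + z) = -3 + z*z = -3 + z²)
n(F, K) = 38 - K
H(-3) - n(u(m(g(-5))), -38) = (-3 + (-3)²) - (38 - 1*(-38)) = (-3 + 9) - (38 + 38) = 6 - 1*76 = 6 - 76 = -70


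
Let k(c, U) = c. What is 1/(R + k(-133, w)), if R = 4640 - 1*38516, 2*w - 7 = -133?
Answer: -1/34009 ≈ -2.9404e-5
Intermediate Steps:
w = -63 (w = 7/2 + (½)*(-133) = 7/2 - 133/2 = -63)
R = -33876 (R = 4640 - 38516 = -33876)
1/(R + k(-133, w)) = 1/(-33876 - 133) = 1/(-34009) = -1/34009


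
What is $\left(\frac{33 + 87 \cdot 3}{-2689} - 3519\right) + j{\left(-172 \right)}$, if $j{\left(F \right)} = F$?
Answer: $- \frac{9925393}{2689} \approx -3691.1$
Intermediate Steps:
$\left(\frac{33 + 87 \cdot 3}{-2689} - 3519\right) + j{\left(-172 \right)} = \left(\frac{33 + 87 \cdot 3}{-2689} - 3519\right) - 172 = \left(\left(33 + 261\right) \left(- \frac{1}{2689}\right) - 3519\right) - 172 = \left(294 \left(- \frac{1}{2689}\right) - 3519\right) - 172 = \left(- \frac{294}{2689} - 3519\right) - 172 = - \frac{9462885}{2689} - 172 = - \frac{9925393}{2689}$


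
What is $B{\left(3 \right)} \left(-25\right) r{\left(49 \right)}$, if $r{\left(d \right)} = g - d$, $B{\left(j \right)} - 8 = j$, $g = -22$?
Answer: $19525$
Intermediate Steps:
$B{\left(j \right)} = 8 + j$
$r{\left(d \right)} = -22 - d$
$B{\left(3 \right)} \left(-25\right) r{\left(49 \right)} = \left(8 + 3\right) \left(-25\right) \left(-22 - 49\right) = 11 \left(-25\right) \left(-22 - 49\right) = \left(-275\right) \left(-71\right) = 19525$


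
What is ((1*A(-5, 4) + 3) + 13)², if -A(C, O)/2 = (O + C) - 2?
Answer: 484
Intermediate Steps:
A(C, O) = 4 - 2*C - 2*O (A(C, O) = -2*((O + C) - 2) = -2*((C + O) - 2) = -2*(-2 + C + O) = 4 - 2*C - 2*O)
((1*A(-5, 4) + 3) + 13)² = ((1*(4 - 2*(-5) - 2*4) + 3) + 13)² = ((1*(4 + 10 - 8) + 3) + 13)² = ((1*6 + 3) + 13)² = ((6 + 3) + 13)² = (9 + 13)² = 22² = 484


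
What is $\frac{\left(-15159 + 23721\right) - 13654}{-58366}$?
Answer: $\frac{2546}{29183} \approx 0.087243$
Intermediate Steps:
$\frac{\left(-15159 + 23721\right) - 13654}{-58366} = \left(8562 - 13654\right) \left(- \frac{1}{58366}\right) = \left(-5092\right) \left(- \frac{1}{58366}\right) = \frac{2546}{29183}$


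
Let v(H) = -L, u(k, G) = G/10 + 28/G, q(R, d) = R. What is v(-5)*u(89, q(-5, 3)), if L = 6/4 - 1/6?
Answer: 122/15 ≈ 8.1333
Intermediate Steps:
L = 4/3 (L = 6*(1/4) - 1*1/6 = 3/2 - 1/6 = 4/3 ≈ 1.3333)
u(k, G) = 28/G + G/10 (u(k, G) = G*(1/10) + 28/G = G/10 + 28/G = 28/G + G/10)
v(H) = -4/3 (v(H) = -1*4/3 = -4/3)
v(-5)*u(89, q(-5, 3)) = -4*(28/(-5) + (1/10)*(-5))/3 = -4*(28*(-1/5) - 1/2)/3 = -4*(-28/5 - 1/2)/3 = -4/3*(-61/10) = 122/15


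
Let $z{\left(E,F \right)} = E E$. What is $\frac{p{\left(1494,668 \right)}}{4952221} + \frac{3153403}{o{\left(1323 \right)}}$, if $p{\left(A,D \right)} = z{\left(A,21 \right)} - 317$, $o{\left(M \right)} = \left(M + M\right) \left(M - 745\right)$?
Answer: $\frac{19029512816035}{7573867370748} \approx 2.5125$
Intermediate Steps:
$z{\left(E,F \right)} = E^{2}$
$o{\left(M \right)} = 2 M \left(-745 + M\right)$
$p{\left(A,D \right)} = -317 + A^{2}$ ($p{\left(A,D \right)} = A^{2} - 317 = -317 + A^{2}$)
$\frac{p{\left(1494,668 \right)}}{4952221} + \frac{3153403}{o{\left(1323 \right)}} = \frac{-317 + 1494^{2}}{4952221} + \frac{3153403}{2 \cdot 1323 \left(-745 + 1323\right)} = \left(-317 + 2232036\right) \frac{1}{4952221} + \frac{3153403}{2 \cdot 1323 \cdot 578} = 2231719 \cdot \frac{1}{4952221} + \frac{3153403}{1529388} = \frac{2231719}{4952221} + 3153403 \cdot \frac{1}{1529388} = \frac{2231719}{4952221} + \frac{3153403}{1529388} = \frac{19029512816035}{7573867370748}$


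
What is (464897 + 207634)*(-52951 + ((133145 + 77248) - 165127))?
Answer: -5168400735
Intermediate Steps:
(464897 + 207634)*(-52951 + ((133145 + 77248) - 165127)) = 672531*(-52951 + (210393 - 165127)) = 672531*(-52951 + 45266) = 672531*(-7685) = -5168400735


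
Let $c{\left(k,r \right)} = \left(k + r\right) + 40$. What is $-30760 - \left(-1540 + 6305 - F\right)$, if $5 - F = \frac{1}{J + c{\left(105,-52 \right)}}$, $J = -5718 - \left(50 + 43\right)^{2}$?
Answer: $- \frac{507012479}{14274} \approx -35520.0$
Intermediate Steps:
$c{\left(k,r \right)} = 40 + k + r$
$J = -14367$ ($J = -5718 - 93^{2} = -5718 - 8649 = -14367$)
$F = \frac{71371}{14274}$ ($F = 5 - \frac{1}{-14367 + \left(40 + 105 - 52\right)} = 5 - \frac{1}{-14367 + 93} = 5 - \frac{1}{-14274} = 5 - - \frac{1}{14274} = 5 + \frac{1}{14274} = \frac{71371}{14274} \approx 5.0001$)
$-30760 - \left(-1540 + 6305 - F\right) = -30760 + \left(\frac{71371}{14274} - \left(-1540 - -6305\right)\right) = -30760 + \left(\frac{71371}{14274} - \left(-1540 + 6305\right)\right) = -30760 + \left(\frac{71371}{14274} - 4765\right) = -30760 - \frac{67944239}{14274} = - \frac{507012479}{14274}$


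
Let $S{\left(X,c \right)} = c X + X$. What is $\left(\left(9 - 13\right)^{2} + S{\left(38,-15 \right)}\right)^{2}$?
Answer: $266256$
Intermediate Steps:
$S{\left(X,c \right)} = X + X c$ ($S{\left(X,c \right)} = X c + X = X + X c$)
$\left(\left(9 - 13\right)^{2} + S{\left(38,-15 \right)}\right)^{2} = \left(\left(9 - 13\right)^{2} + 38 \left(1 - 15\right)\right)^{2} = \left(\left(-4\right)^{2} + 38 \left(-14\right)\right)^{2} = \left(16 - 532\right)^{2} = \left(-516\right)^{2} = 266256$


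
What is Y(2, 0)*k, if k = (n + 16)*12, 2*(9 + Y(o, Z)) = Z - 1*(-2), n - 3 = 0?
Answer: -1824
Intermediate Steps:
n = 3 (n = 3 + 0 = 3)
Y(o, Z) = -8 + Z/2 (Y(o, Z) = -9 + (Z - 1*(-2))/2 = -9 + (Z + 2)/2 = -9 + (2 + Z)/2 = -9 + (1 + Z/2) = -8 + Z/2)
k = 228 (k = (3 + 16)*12 = 19*12 = 228)
Y(2, 0)*k = (-8 + (1/2)*0)*228 = (-8 + 0)*228 = -8*228 = -1824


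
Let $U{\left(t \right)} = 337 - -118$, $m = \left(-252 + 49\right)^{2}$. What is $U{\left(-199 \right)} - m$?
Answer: $-40754$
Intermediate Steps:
$m = 41209$ ($m = \left(-203\right)^{2} = 41209$)
$U{\left(t \right)} = 455$ ($U{\left(t \right)} = 337 + 118 = 455$)
$U{\left(-199 \right)} - m = 455 - 41209 = -40754$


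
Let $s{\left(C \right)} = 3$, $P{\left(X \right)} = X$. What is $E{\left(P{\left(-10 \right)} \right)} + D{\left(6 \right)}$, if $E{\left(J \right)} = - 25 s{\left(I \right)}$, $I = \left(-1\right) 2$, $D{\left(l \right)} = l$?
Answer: $-69$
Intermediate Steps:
$I = -2$
$E{\left(J \right)} = -75$ ($E{\left(J \right)} = \left(-25\right) 3 = -75$)
$E{\left(P{\left(-10 \right)} \right)} + D{\left(6 \right)} = -75 + 6 = -69$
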